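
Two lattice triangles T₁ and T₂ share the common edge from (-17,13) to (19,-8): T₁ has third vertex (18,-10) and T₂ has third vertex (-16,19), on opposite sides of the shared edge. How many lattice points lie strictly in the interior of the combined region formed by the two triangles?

164

The union is the simple quadrilateral with vertices (-17,13), (18,-10), (19,-8), (-16,19) in order.
By the shoelace formula, twice the signed area is |((-17)·(-10) − 18·13) + (18·(-8) − 19·(-10)) + (19·19 − (-16)·(-8)) + ((-16)·13 − (-17)·19)| = 330, so the area is 165.
The number of boundary lattice points is Σ gcd(|Δx|,|Δy|) = gcd(35,23) + gcd(1,2) + gcd(35,27) + gcd(1,6) = 1+1+1+1 = 4.
By Pick's theorem I = A − B/2 + 1 = 165 − 4/2 + 1 = 164.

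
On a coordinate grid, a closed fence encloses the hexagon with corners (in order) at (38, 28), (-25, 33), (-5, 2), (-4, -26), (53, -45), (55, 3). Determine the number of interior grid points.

3901

By the shoelace formula, twice the signed area is |(38·33 − (-25)·28) + ((-25)·2 − (-5)·33) + ((-5)·(-26) − (-4)·2) + ((-4)·(-45) − 53·(-26)) + (53·3 − 55·(-45)) + (55·28 − 38·3)| = 7825, so the area is 7825/2.
The number of boundary lattice points is Σ gcd(|Δx|,|Δy|) = gcd(63,5) + gcd(20,31) + gcd(1,28) + gcd(57,19) + gcd(2,48) + gcd(17,25) = 1+1+1+19+2+1 = 25.
Pick's theorem gives I = A − B/2 + 1 = 7825/2 − 25/2 + 1 = 3901.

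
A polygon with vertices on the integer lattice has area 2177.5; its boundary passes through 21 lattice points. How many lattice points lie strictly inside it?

Pick's theorem A = I + B/2 − 1 rearranges to I = A − B/2 + 1 = 2177.5 − 21/2 + 1 = 2168.

2168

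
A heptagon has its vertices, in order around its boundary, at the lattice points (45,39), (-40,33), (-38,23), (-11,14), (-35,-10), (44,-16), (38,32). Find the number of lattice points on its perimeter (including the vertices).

50

Summing gcd(|Δx|,|Δy|) over the edges gives the boundary count: gcd(85,6) + gcd(2,10) + gcd(27,9) + gcd(24,24) + gcd(79,6) + gcd(6,48) + gcd(7,7) = 1+2+9+24+1+6+7 = 50.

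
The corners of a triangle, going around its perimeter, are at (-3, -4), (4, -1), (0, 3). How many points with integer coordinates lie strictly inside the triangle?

By the shoelace formula, twice the signed area is |((-3)·(-1) − 4·(-4)) + (4·3 − 0·(-1)) + (0·(-4) − (-3)·3)| = 40, so the area is 20.
The number of boundary lattice points is Σ gcd(|Δx|,|Δy|) = gcd(7,3) + gcd(4,4) + gcd(3,7) = 1+4+1 = 6.
By Pick's theorem A = I + B/2 − 1, so I = 20 − 6/2 + 1 = 18.

18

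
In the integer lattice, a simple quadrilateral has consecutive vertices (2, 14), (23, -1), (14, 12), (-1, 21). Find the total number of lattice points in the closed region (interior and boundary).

113

The shoelace formula gives twice the area as |(2·(-1) − 23·14) + (23·12 − 14·(-1)) + (14·21 − (-1)·12) + ((-1)·14 − 2·21)| = 216, so the area is 108.
The number of boundary lattice points is Σ gcd(|Δx|,|Δy|) = gcd(21,15) + gcd(9,13) + gcd(15,9) + gcd(3,7) = 3+1+3+1 = 8.
Pick's theorem gives I = A − B/2 + 1 = 108 − 8/2 + 1 = 105, so the closed region contains I + B = 105 + 8 = 113 lattice points.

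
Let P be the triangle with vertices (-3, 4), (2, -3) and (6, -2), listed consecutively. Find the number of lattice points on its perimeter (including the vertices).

Along each edge there are gcd(|Δx|,|Δy|)+1 lattice points, so counting each shared vertex once the boundary has gcd(5,7) + gcd(4,1) + gcd(9,6) = 1+1+3 = 5.

5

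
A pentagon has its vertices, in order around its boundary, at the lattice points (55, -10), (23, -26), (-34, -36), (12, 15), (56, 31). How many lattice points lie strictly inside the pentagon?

By the shoelace formula, twice the signed area is |[55·(-26) − 23·(-10)] + [23·(-36) − (-34)·(-26)] + [(-34)·15 − 12·(-36)] + [12·31 − 56·15] + [56·(-10) − 55·31]| = 5723, so the area is 5723/2.
Along each edge there are gcd(|Δx|,|Δy|)+1 lattice points, so counting each shared vertex once the boundary has gcd(32,16) + gcd(57,10) + gcd(46,51) + gcd(44,16) + gcd(1,41) = 16+1+1+4+1 = 23.
By Pick's theorem A = I + B/2 − 1, so I = 5723/2 − 23/2 + 1 = 2851.

2851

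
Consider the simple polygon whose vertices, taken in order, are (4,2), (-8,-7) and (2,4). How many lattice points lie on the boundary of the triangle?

6

Summing gcd(|Δx|,|Δy|) over the edges gives the boundary count: gcd(12,9) + gcd(10,11) + gcd(2,2) = 3+1+2 = 6.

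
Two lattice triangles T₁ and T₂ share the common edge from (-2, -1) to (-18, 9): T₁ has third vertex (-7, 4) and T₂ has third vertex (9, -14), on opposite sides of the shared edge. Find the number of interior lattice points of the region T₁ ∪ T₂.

61

The union is the simple quadrilateral with vertices (-2, -1), (-7, 4), (-18, 9), (9, -14) in order.
The shoelace formula gives twice the area as |[(-2)·4 − (-7)·(-1)] + [(-7)·9 − (-18)·4] + [(-18)·(-14) − 9·9] + [9·(-1) − (-2)·(-14)]| = 128, so the area is 64.
Along each edge there are gcd(|Δx|,|Δy|)+1 lattice points, so counting each shared vertex once the boundary has gcd(5,5) + gcd(11,5) + gcd(27,23) + gcd(11,13) = 5+1+1+1 = 8.
By Pick's theorem I = A − B/2 + 1 = 64 − 8/2 + 1 = 61.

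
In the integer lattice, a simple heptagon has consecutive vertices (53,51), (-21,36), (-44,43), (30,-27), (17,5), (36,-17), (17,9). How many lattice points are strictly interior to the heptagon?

2345

Using the shoelace formula, 2A = |[53·36 − (-21)·51] + [(-21)·43 − (-44)·36] + [(-44)·(-27) − 30·43] + [30·5 − 17·(-27)] + [17·(-17) − 36·5] + [36·9 − 17·(-17)] + [17·51 − 53·9]| = 4701, so the area is 4701/2.
Along each edge there are gcd(|Δx|,|Δy|)+1 lattice points, so counting each shared vertex once the boundary has gcd(74,15) + gcd(23,7) + gcd(74,70) + gcd(13,32) + gcd(19,22) + gcd(19,26) + gcd(36,42) = 1+1+2+1+1+1+6 = 13.
By Pick's theorem A = I + B/2 − 1, so I = 4701/2 − 13/2 + 1 = 2345.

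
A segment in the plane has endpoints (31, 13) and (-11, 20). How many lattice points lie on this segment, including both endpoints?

The number of lattice points on a segment between lattice points is gcd(|Δx|,|Δy|) + 1 = gcd(42,7) + 1 = 7 + 1 = 8.

8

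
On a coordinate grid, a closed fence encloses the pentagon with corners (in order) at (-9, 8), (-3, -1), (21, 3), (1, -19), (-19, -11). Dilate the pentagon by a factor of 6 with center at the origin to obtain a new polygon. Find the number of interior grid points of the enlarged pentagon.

Using the shoelace formula, 2A = |[(-9)·(-1) − (-3)·8] + [(-3)·3 − 21·(-1)] + [21·(-19) − 1·3] + [1·(-11) − (-19)·(-19)] + [(-19)·8 − (-9)·(-11)]| = 980, so the area is 490.
The number of boundary lattice points is Σ gcd(|Δx|,|Δy|) = gcd(6,9) + gcd(24,4) + gcd(20,22) + gcd(20,8) + gcd(10,19) = 3+4+2+4+1 = 14.
Scaling by 6 multiplies the area by 6² = 36 (so the new area is 17640) and multiplies the boundary lattice-point count by 6, giving 84.
By Pick's theorem, the interior count of the dilated polygon is 17640 − 84/2 + 1 = 17599.

17599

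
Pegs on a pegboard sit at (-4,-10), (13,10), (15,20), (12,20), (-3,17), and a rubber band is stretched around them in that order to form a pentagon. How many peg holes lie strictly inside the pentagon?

The shoelace formula gives twice the area as |[(-4)·10 − 13·(-10)] + [13·20 − 15·10] + [15·20 − 12·20] + [12·17 − (-3)·20] + [(-3)·(-10) − (-4)·17]| = 622, so the area is 311.
Summing gcd(|Δx|,|Δy|) over the edges gives the boundary count: gcd(17,20) + gcd(2,10) + gcd(3,0) + gcd(15,3) + gcd(1,27) = 1+2+3+3+1 = 10.
By Pick's theorem A = I + B/2 − 1, so I = 311 − 10/2 + 1 = 307.

307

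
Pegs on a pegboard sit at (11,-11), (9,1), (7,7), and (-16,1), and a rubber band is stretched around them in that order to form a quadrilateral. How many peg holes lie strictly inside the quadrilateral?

The shoelace formula gives twice the area as |[11·1 − 9·(-11)] + [9·7 − 7·1] + [7·1 − (-16)·7] + [(-16)·(-11) − 11·1]| = 450, so the area is 225.
Along each edge there are gcd(|Δx|,|Δy|)+1 lattice points, so counting each shared vertex once the boundary has gcd(2,12) + gcd(2,6) + gcd(23,6) + gcd(27,12) = 2+2+1+3 = 8.
Pick's theorem gives I = A − B/2 + 1 = 225 − 8/2 + 1 = 222.

222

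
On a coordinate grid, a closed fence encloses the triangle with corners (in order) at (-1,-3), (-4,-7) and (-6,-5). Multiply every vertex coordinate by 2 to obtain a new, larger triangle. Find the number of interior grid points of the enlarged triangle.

The shoelace formula gives twice the area as |[(-1)·(-7) − (-4)·(-3)] + [(-4)·(-5) − (-6)·(-7)] + [(-6)·(-3) − (-1)·(-5)]| = 14, so the area is 7.
Summing gcd(|Δx|,|Δy|) over the edges gives the boundary count: gcd(3,4) + gcd(2,2) + gcd(5,2) = 1+2+1 = 4.
Scaling by 2 multiplies the area by 2² = 4 (so the new area is 28) and multiplies the boundary lattice-point count by 2, giving 8.
By Pick's theorem, the interior count of the dilated polygon is 28 − 8/2 + 1 = 25.

25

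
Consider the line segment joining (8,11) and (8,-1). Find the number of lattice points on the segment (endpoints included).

13

The number of lattice points on a segment between lattice points is gcd(|Δx|,|Δy|) + 1 = gcd(0,12) + 1 = 12 + 1 = 13.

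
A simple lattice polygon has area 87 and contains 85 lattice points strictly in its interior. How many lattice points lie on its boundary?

Pick's theorem gives A = I + B/2 − 1, so B = 2(A − I + 1) = 2(87 − 85 + 1) = 6.

6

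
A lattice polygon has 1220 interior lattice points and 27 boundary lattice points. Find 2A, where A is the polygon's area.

2465

Pick's theorem states A = I + B/2 − 1, so A = 1220 + 27/2 − 1 = 2465/2.
Hence 2A = 2465.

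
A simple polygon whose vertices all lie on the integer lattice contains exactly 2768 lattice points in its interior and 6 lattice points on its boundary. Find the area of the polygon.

By Pick's theorem, A = I + B/2 − 1 = 2768 + 6/2 − 1 = 2770.

2770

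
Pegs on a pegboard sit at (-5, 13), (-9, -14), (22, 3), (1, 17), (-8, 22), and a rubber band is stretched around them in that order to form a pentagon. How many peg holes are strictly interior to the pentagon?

496

The shoelace formula gives twice the area as |((-5)·(-14) − (-9)·13) + ((-9)·3 − 22·(-14)) + (22·17 − 1·3) + (1·22 − (-8)·17) + ((-8)·13 − (-5)·22)| = 1003, so the area is 501.5.
Along each edge there are gcd(|Δx|,|Δy|)+1 lattice points, so counting each shared vertex once the boundary has gcd(4,27) + gcd(31,17) + gcd(21,14) + gcd(9,5) + gcd(3,9) = 1+1+7+1+3 = 13.
By Pick's theorem A = I + B/2 − 1, so I = 501.5 − 13/2 + 1 = 496.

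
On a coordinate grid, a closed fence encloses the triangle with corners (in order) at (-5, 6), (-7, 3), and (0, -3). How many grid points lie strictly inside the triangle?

16

By the shoelace formula, twice the signed area is |((-5)·3 − (-7)·6) + ((-7)·(-3) − 0·3) + (0·6 − (-5)·(-3))| = 33, so the area is 33/2.
The number of boundary lattice points is Σ gcd(|Δx|,|Δy|) = gcd(2,3) + gcd(7,6) + gcd(5,9) = 1+1+1 = 3.
Pick's theorem gives I = A − B/2 + 1 = 33/2 − 3/2 + 1 = 16.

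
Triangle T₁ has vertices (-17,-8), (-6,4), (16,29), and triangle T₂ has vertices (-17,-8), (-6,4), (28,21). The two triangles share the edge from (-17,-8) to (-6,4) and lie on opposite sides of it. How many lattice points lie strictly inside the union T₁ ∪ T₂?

The union is the simple quadrilateral with vertices (-17,-8), (16,29), (-6,4), (28,21) in order.
The shoelace formula gives twice the area as |((-17)·29 − 16·(-8)) + (16·4 − (-6)·29) + ((-6)·21 − 28·4) + (28·(-8) − (-17)·21)| = 232, so the area is 116.
The number of boundary lattice points is Σ gcd(|Δx|,|Δy|) = gcd(33,37) + gcd(22,25) + gcd(34,17) + gcd(45,29) = 1+1+17+1 = 20.
By Pick's theorem I = A − B/2 + 1 = 116 − 20/2 + 1 = 107.

107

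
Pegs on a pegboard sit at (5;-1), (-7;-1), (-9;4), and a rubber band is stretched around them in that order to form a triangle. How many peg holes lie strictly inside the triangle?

Using the shoelace formula, 2A = |[5·(-1) − (-7)·(-1)] + [(-7)·4 − (-9)·(-1)] + [(-9)·(-1) − 5·4]| = 60, so the area is 30.
Summing gcd(|Δx|,|Δy|) over the edges gives the boundary count: gcd(12,0) + gcd(2,5) + gcd(14,5) = 12+1+1 = 14.
Pick's theorem gives I = A − B/2 + 1 = 30 − 14/2 + 1 = 24.

24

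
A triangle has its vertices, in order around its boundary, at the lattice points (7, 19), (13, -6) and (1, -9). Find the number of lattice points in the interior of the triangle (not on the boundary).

157

By the shoelace formula, twice the signed area is |(7·(-6) − 13·19) + (13·(-9) − 1·(-6)) + (1·19 − 7·(-9))| = 318, so the area is 159.
Along each edge there are gcd(|Δx|,|Δy|)+1 lattice points, so counting each shared vertex once the boundary has gcd(6,25) + gcd(12,3) + gcd(6,28) = 1+3+2 = 6.
Pick's theorem gives I = A − B/2 + 1 = 159 − 6/2 + 1 = 157.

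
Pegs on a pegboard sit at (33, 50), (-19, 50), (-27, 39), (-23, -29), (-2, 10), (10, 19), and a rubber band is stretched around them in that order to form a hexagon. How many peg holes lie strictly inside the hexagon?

Using the shoelace formula, 2A = |(33·50 − (-19)·50) + ((-19)·39 − (-27)·50) + ((-27)·(-29) − (-23)·39) + ((-23)·10 − (-2)·(-29)) + ((-2)·19 − 10·10) + (10·50 − 33·19)| = 4336, so the area is 2168.
Summing gcd(|Δx|,|Δy|) over the edges gives the boundary count: gcd(52,0) + gcd(8,11) + gcd(4,68) + gcd(21,39) + gcd(12,9) + gcd(23,31) = 52+1+4+3+3+1 = 64.
By Pick's theorem A = I + B/2 − 1, so I = 2168 − 64/2 + 1 = 2137.

2137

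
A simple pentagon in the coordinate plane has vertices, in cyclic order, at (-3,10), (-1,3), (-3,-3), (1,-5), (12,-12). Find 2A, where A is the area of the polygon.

163

Using the shoelace formula, 2A = |((-3)·3 − (-1)·10) + ((-1)·(-3) − (-3)·3) + ((-3)·(-5) − 1·(-3)) + (1·(-12) − 12·(-5)) + (12·10 − (-3)·(-12))| = 163, so the area is 163/2.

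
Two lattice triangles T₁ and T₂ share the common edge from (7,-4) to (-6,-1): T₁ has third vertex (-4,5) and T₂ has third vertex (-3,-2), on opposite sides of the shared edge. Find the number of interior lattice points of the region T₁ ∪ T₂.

The union is the simple quadrilateral with vertices (7,-4), (-4,5), (-6,-1), (-3,-2) in order.
Using the shoelace formula, 2A = |[7·5 − (-4)·(-4)] + [(-4)·(-1) − (-6)·5] + [(-6)·(-2) − (-3)·(-1)] + [(-3)·(-4) − 7·(-2)]| = 88, so the area is 44.
Along each edge there are gcd(|Δx|,|Δy|)+1 lattice points, so counting each shared vertex once the boundary has gcd(11,9) + gcd(2,6) + gcd(3,1) + gcd(10,2) = 1+2+1+2 = 6.
By Pick's theorem I = A − B/2 + 1 = 44 − 6/2 + 1 = 42.

42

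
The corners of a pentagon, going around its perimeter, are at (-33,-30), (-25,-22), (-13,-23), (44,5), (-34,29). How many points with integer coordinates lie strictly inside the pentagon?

2310

By the shoelace formula, twice the signed area is |[(-33)·(-22) − (-25)·(-30)] + [(-25)·(-23) − (-13)·(-22)] + [(-13)·5 − 44·(-23)] + [44·29 − (-34)·5] + [(-34)·(-30) − (-33)·29]| = 4635, so the area is 2317.5.
The number of boundary lattice points is Σ gcd(|Δx|,|Δy|) = gcd(8,8) + gcd(12,1) + gcd(57,28) + gcd(78,24) + gcd(1,59) = 8+1+1+6+1 = 17.
Pick's theorem gives I = A − B/2 + 1 = 2317.5 − 17/2 + 1 = 2310.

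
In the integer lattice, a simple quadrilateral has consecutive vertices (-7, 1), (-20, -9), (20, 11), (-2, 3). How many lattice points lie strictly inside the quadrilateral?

61

The shoelace formula gives twice the area as |[(-7)·(-9) − (-20)·1] + [(-20)·11 − 20·(-9)] + [20·3 − (-2)·11] + [(-2)·1 − (-7)·3]| = 144, so the area is 72.
Summing gcd(|Δx|,|Δy|) over the edges gives the boundary count: gcd(13,10) + gcd(40,20) + gcd(22,8) + gcd(5,2) = 1+20+2+1 = 24.
By Pick's theorem A = I + B/2 − 1, so I = 72 − 24/2 + 1 = 61.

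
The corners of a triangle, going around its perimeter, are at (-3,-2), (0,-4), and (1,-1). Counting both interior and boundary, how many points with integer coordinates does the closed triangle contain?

By the shoelace formula, twice the signed area is |((-3)·(-4) − 0·(-2)) + (0·(-1) − 1·(-4)) + (1·(-2) − (-3)·(-1))| = 11, so the area is 11/2.
The number of boundary lattice points is Σ gcd(|Δx|,|Δy|) = gcd(3,2) + gcd(1,3) + gcd(4,1) = 1+1+1 = 3.
Pick's theorem gives I = A − B/2 + 1 = 11/2 − 3/2 + 1 = 5, so the closed region contains I + B = 5 + 3 = 8 lattice points.

8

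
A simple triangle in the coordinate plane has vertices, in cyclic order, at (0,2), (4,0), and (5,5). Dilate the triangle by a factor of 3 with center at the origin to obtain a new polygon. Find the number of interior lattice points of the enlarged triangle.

94

By the shoelace formula, twice the signed area is |[0·0 − 4·2] + [4·5 − 5·0] + [5·2 − 0·5]| = 22, so the area is 11.
Summing gcd(|Δx|,|Δy|) over the edges gives the boundary count: gcd(4,2) + gcd(1,5) + gcd(5,3) = 2+1+1 = 4.
Scaling by 3 multiplies the area by 3² = 9 (so the new area is 99) and multiplies the boundary lattice-point count by 3, giving 12.
By Pick's theorem, the interior count of the dilated polygon is 99 − 12/2 + 1 = 94.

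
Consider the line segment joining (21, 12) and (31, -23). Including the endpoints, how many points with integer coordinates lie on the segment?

The number of lattice points on a segment between lattice points is gcd(|Δx|,|Δy|) + 1 = gcd(10,35) + 1 = 5 + 1 = 6.

6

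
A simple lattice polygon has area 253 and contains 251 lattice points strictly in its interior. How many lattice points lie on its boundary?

6

Pick's theorem gives A = I + B/2 − 1, so B = 2(A − I + 1) = 2(253 − 251 + 1) = 6.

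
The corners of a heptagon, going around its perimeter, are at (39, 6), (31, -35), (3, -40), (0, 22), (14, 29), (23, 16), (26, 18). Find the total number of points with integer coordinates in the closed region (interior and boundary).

Using the shoelace formula, 2A = |(39·(-35) − 31·6) + (31·(-40) − 3·(-35)) + (3·22 − 0·(-40)) + (0·29 − 14·22) + (14·16 − 23·29) + (23·18 − 26·16) + (26·6 − 39·18)| = 3919, so the area is 3919/2.
The number of boundary lattice points is Σ gcd(|Δx|,|Δy|) = gcd(8,41) + gcd(28,5) + gcd(3,62) + gcd(14,7) + gcd(9,13) + gcd(3,2) + gcd(13,12) = 1+1+1+7+1+1+1 = 13.
Pick's theorem gives I = A − B/2 + 1 = 3919/2 − 13/2 + 1 = 1954, so the closed region contains I + B = 1954 + 13 = 1967 lattice points.

1967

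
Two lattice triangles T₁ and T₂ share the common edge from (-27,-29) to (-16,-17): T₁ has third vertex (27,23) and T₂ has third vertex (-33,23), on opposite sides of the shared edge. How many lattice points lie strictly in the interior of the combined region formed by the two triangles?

The union is the simple quadrilateral with vertices (-27,-29), (27,23), (-16,-17), (-33,23) in order.
The shoelace formula gives twice the area as |((-27)·23 − 27·(-29)) + (27·(-17) − (-16)·23) + ((-16)·23 − (-33)·(-17)) + ((-33)·(-29) − (-27)·23)| = 720, so the area is 360.
Summing gcd(|Δx|,|Δy|) over the edges gives the boundary count: gcd(54,52) + gcd(43,40) + gcd(17,40) + gcd(6,52) = 2+1+1+2 = 6.
By Pick's theorem I = A − B/2 + 1 = 360 − 6/2 + 1 = 358.

358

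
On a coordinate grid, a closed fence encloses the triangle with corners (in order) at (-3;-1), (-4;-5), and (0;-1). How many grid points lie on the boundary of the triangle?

8

The number of boundary lattice points is Σ gcd(|Δx|,|Δy|) = gcd(1,4) + gcd(4,4) + gcd(3,0) = 1+4+3 = 8.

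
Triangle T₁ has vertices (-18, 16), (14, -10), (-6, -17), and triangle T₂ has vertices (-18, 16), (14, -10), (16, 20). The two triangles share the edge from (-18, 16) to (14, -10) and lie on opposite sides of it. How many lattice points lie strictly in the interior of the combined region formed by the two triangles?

875

The union is the simple quadrilateral with vertices (-18, 16), (-6, -17), (14, -10), (16, 20) in order.
Using the shoelace formula, 2A = |((-18)·(-17) − (-6)·16) + ((-6)·(-10) − 14·(-17)) + (14·20 − 16·(-10)) + (16·16 − (-18)·20)| = 1756, so the area is 878.
Along each edge there are gcd(|Δx|,|Δy|)+1 lattice points, so counting each shared vertex once the boundary has gcd(12,33) + gcd(20,7) + gcd(2,30) + gcd(34,4) = 3+1+2+2 = 8.
By Pick's theorem I = A − B/2 + 1 = 878 − 8/2 + 1 = 875.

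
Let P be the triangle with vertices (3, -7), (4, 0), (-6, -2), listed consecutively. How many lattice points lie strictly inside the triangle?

33

By the shoelace formula, twice the signed area is |[3·0 − 4·(-7)] + [4·(-2) − (-6)·0] + [(-6)·(-7) − 3·(-2)]| = 68, so the area is 34.
The number of boundary lattice points is Σ gcd(|Δx|,|Δy|) = gcd(1,7) + gcd(10,2) + gcd(9,5) = 1+2+1 = 4.
By Pick's theorem A = I + B/2 − 1, so I = 34 − 4/2 + 1 = 33.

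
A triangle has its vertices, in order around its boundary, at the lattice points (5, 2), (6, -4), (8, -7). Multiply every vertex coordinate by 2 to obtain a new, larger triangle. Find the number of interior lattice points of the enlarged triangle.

14

Using the shoelace formula, 2A = |(5·(-4) − 6·2) + (6·(-7) − 8·(-4)) + (8·2 − 5·(-7))| = 9, so the area is 4.5.
The number of boundary lattice points is Σ gcd(|Δx|,|Δy|) = gcd(1,6) + gcd(2,3) + gcd(3,9) = 1+1+3 = 5.
Scaling by 2 multiplies the area by 2² = 4 (so the new area is 18) and multiplies the boundary lattice-point count by 2, giving 10.
By Pick's theorem, the interior count of the dilated polygon is 18 − 10/2 + 1 = 14.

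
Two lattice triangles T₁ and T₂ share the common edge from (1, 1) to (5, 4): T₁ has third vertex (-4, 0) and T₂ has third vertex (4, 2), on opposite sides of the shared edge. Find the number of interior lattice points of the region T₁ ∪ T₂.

The union is the simple quadrilateral with vertices (1, 1), (-4, 0), (5, 4), (4, 2) in order.
By the shoelace formula, twice the signed area is |[1·0 − (-4)·1] + [(-4)·4 − 5·0] + [5·2 − 4·4] + [4·1 − 1·2]| = 16, so the area is 8.
Summing gcd(|Δx|,|Δy|) over the edges gives the boundary count: gcd(5,1) + gcd(9,4) + gcd(1,2) + gcd(3,1) = 1+1+1+1 = 4.
By Pick's theorem I = A − B/2 + 1 = 8 − 4/2 + 1 = 7.

7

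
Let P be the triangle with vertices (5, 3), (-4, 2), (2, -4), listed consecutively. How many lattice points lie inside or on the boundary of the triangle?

35

The shoelace formula gives twice the area as |[5·2 − (-4)·3] + [(-4)·(-4) − 2·2] + [2·3 − 5·(-4)]| = 60, so the area is 30.
Summing gcd(|Δx|,|Δy|) over the edges gives the boundary count: gcd(9,1) + gcd(6,6) + gcd(3,7) = 1+6+1 = 8.
Pick's theorem gives I = A − B/2 + 1 = 30 − 8/2 + 1 = 27, so the closed region contains I + B = 27 + 8 = 35 lattice points.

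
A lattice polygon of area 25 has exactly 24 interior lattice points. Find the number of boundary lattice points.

4

Pick's theorem gives A = I + B/2 − 1, so B = 2(A − I + 1) = 2(25 − 24 + 1) = 4.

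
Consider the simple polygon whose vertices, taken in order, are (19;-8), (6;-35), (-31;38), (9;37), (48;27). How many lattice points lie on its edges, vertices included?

The number of boundary lattice points is Σ gcd(|Δx|,|Δy|) = gcd(13,27) + gcd(37,73) + gcd(40,1) + gcd(39,10) + gcd(29,35) = 1+1+1+1+1 = 5.

5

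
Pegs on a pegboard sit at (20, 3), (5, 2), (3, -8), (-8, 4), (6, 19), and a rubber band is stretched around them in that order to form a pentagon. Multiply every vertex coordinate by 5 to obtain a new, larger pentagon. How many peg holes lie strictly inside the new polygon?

The shoelace formula gives twice the area as |[20·2 − 5·3] + [5·(-8) − 3·2] + [3·4 − (-8)·(-8)] + [(-8)·19 − 6·4] + [6·3 − 20·19]| = 611, so the area is 305.5.
Summing gcd(|Δx|,|Δy|) over the edges gives the boundary count: gcd(15,1) + gcd(2,10) + gcd(11,12) + gcd(14,15) + gcd(14,16) = 1+2+1+1+2 = 7.
Scaling by 5 multiplies the area by 5² = 25 (so the new area is 7637.5) and multiplies the boundary lattice-point count by 5, giving 35.
By Pick's theorem, the interior count of the dilated polygon is 7637.5 − 35/2 + 1 = 7621.

7621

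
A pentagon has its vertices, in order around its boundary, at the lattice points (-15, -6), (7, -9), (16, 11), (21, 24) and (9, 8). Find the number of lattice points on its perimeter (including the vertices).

9

Summing gcd(|Δx|,|Δy|) over the edges gives the boundary count: gcd(22,3) + gcd(9,20) + gcd(5,13) + gcd(12,16) + gcd(24,14) = 1+1+1+4+2 = 9.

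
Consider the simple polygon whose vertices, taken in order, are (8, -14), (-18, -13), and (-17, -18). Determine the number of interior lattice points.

64

Using the shoelace formula, 2A = |[8·(-13) − (-18)·(-14)] + [(-18)·(-18) − (-17)·(-13)] + [(-17)·(-14) − 8·(-18)]| = 129, so the area is 64.5.
Along each edge there are gcd(|Δx|,|Δy|)+1 lattice points, so counting each shared vertex once the boundary has gcd(26,1) + gcd(1,5) + gcd(25,4) = 1+1+1 = 3.
By Pick's theorem A = I + B/2 − 1, so I = 64.5 − 3/2 + 1 = 64.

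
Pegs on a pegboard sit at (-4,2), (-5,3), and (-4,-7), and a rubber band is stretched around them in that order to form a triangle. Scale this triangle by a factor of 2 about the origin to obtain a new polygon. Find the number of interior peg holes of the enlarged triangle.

Using the shoelace formula, 2A = |((-4)·3 − (-5)·2) + ((-5)·(-7) − (-4)·3) + ((-4)·2 − (-4)·(-7))| = 9, so the area is 9/2.
Summing gcd(|Δx|,|Δy|) over the edges gives the boundary count: gcd(1,1) + gcd(1,10) + gcd(0,9) = 1+1+9 = 11.
Scaling by 2 multiplies the area by 2² = 4 (so the new area is 18) and multiplies the boundary lattice-point count by 2, giving 22.
By Pick's theorem, the interior count of the dilated polygon is 18 − 22/2 + 1 = 8.

8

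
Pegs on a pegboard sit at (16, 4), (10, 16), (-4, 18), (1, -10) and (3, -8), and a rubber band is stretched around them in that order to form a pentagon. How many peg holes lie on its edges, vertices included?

12

The number of boundary lattice points is Σ gcd(|Δx|,|Δy|) = gcd(6,12) + gcd(14,2) + gcd(5,28) + gcd(2,2) + gcd(13,12) = 6+2+1+2+1 = 12.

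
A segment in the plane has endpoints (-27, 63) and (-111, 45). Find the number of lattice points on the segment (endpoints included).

The number of lattice points on a segment between lattice points is gcd(|Δx|,|Δy|) + 1 = gcd(84,18) + 1 = 6 + 1 = 7.

7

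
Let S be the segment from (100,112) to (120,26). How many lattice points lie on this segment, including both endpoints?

3

The number of lattice points on a segment between lattice points is gcd(|Δx|,|Δy|) + 1 = gcd(20,86) + 1 = 2 + 1 = 3.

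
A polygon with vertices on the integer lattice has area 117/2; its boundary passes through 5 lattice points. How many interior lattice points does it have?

57

Pick's theorem A = I + B/2 − 1 rearranges to I = A − B/2 + 1 = 117/2 − 5/2 + 1 = 57.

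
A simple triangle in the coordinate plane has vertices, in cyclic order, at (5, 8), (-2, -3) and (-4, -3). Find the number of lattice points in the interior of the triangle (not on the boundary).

Using the shoelace formula, 2A = |[5·(-3) − (-2)·8] + [(-2)·(-3) − (-4)·(-3)] + [(-4)·8 − 5·(-3)]| = 22, so the area is 11.
Along each edge there are gcd(|Δx|,|Δy|)+1 lattice points, so counting each shared vertex once the boundary has gcd(7,11) + gcd(2,0) + gcd(9,11) = 1+2+1 = 4.
Pick's theorem gives I = A − B/2 + 1 = 11 − 4/2 + 1 = 10.

10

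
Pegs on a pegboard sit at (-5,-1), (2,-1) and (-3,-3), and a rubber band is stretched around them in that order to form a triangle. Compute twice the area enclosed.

Using the shoelace formula, 2A = |((-5)·(-1) − 2·(-1)) + (2·(-3) − (-3)·(-1)) + ((-3)·(-1) − (-5)·(-3))| = 14, so the area is 7.

14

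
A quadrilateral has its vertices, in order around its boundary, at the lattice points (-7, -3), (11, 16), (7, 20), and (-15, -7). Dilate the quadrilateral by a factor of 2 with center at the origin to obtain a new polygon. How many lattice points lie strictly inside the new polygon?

543

By the shoelace formula, twice the signed area is |((-7)·16 − 11·(-3)) + (11·20 − 7·16) + (7·(-7) − (-15)·20) + ((-15)·(-3) − (-7)·(-7))| = 276, so the area is 138.
Summing gcd(|Δx|,|Δy|) over the edges gives the boundary count: gcd(18,19) + gcd(4,4) + gcd(22,27) + gcd(8,4) = 1+4+1+4 = 10.
Scaling by 2 multiplies the area by 2² = 4 (so the new area is 552) and multiplies the boundary lattice-point count by 2, giving 20.
By Pick's theorem, the interior count of the dilated polygon is 552 − 20/2 + 1 = 543.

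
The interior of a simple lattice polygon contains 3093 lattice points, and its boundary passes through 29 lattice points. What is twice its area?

6213

By Pick's theorem, A = I + B/2 − 1 = 3093 + 29/2 − 1 = 6213/2.
Hence 2A = 6213.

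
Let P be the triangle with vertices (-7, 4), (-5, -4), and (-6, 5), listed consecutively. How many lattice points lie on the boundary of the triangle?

The number of boundary lattice points is Σ gcd(|Δx|,|Δy|) = gcd(2,8) + gcd(1,9) + gcd(1,1) = 2+1+1 = 4.

4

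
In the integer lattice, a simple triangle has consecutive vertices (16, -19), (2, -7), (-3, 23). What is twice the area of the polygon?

Using the shoelace formula, 2A = |(16·(-7) − 2·(-19)) + (2·23 − (-3)·(-7)) + ((-3)·(-19) − 16·23)| = 360, so the area is 180.

360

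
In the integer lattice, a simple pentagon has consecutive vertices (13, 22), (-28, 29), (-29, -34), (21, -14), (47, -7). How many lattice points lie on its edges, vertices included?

Summing gcd(|Δx|,|Δy|) over the edges gives the boundary count: gcd(41,7) + gcd(1,63) + gcd(50,20) + gcd(26,7) + gcd(34,29) = 1+1+10+1+1 = 14.

14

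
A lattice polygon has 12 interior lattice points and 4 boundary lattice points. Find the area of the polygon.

13

By Pick's theorem, A = I + B/2 − 1 = 12 + 4/2 − 1 = 13.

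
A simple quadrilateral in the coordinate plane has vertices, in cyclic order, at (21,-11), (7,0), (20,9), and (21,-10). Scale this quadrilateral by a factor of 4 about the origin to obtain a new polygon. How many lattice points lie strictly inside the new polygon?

2153

The shoelace formula gives twice the area as |[21·0 − 7·(-11)] + [7·9 − 20·0] + [20·(-10) − 21·9] + [21·(-11) − 21·(-10)]| = 270, so the area is 135.
Summing gcd(|Δx|,|Δy|) over the edges gives the boundary count: gcd(14,11) + gcd(13,9) + gcd(1,19) + gcd(0,1) = 1+1+1+1 = 4.
Scaling by 4 multiplies the area by 4² = 16 (so the new area is 2160) and multiplies the boundary lattice-point count by 4, giving 16.
By Pick's theorem, the interior count of the dilated polygon is 2160 − 16/2 + 1 = 2153.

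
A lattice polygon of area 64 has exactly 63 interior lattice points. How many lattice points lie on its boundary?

4

Pick's theorem gives A = I + B/2 − 1, so B = 2(A − I + 1) = 2(64 − 63 + 1) = 4.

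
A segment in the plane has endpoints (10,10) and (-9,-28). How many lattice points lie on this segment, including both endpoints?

The number of lattice points on a segment between lattice points is gcd(|Δx|,|Δy|) + 1 = gcd(19,38) + 1 = 19 + 1 = 20.

20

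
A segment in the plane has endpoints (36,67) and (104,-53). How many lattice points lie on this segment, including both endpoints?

5

The number of lattice points on a segment between lattice points is gcd(|Δx|,|Δy|) + 1 = gcd(68,120) + 1 = 4 + 1 = 5.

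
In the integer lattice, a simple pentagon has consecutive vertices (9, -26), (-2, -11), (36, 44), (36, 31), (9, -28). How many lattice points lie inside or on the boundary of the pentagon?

800

By the shoelace formula, twice the signed area is |(9·(-11) − (-2)·(-26)) + ((-2)·44 − 36·(-11)) + (36·31 − 36·44) + (36·(-28) − 9·31) + (9·(-26) − 9·(-28))| = 1580, so the area is 790.
Summing gcd(|Δx|,|Δy|) over the edges gives the boundary count: gcd(11,15) + gcd(38,55) + gcd(0,13) + gcd(27,59) + gcd(0,2) = 1+1+13+1+2 = 18.
Pick's theorem gives I = A − B/2 + 1 = 790 − 18/2 + 1 = 782, so the closed region contains I + B = 782 + 18 = 800 lattice points.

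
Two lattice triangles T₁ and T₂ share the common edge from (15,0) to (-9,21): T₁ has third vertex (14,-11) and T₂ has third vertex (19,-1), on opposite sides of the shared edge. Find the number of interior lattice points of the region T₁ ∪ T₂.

171

The union is the simple quadrilateral with vertices (15,0), (14,-11), (-9,21), (19,-1) in order.
By the shoelace formula, twice the signed area is |(15·(-11) − 14·0) + (14·21 − (-9)·(-11)) + ((-9)·(-1) − 19·21) + (19·0 − 15·(-1))| = 345, so the area is 172.5.
The number of boundary lattice points is Σ gcd(|Δx|,|Δy|) = gcd(1,11) + gcd(23,32) + gcd(28,22) + gcd(4,1) = 1+1+2+1 = 5.
By Pick's theorem I = A − B/2 + 1 = 172.5 − 5/2 + 1 = 171.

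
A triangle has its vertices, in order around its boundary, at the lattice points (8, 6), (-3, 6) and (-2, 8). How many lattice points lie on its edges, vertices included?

14

The number of boundary lattice points is Σ gcd(|Δx|,|Δy|) = gcd(11,0) + gcd(1,2) + gcd(10,2) = 11+1+2 = 14.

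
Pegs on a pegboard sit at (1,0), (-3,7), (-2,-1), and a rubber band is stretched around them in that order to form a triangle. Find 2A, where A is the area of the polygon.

Using the shoelace formula, 2A = |(1·7 − (-3)·0) + ((-3)·(-1) − (-2)·7) + ((-2)·0 − 1·(-1))| = 25, so the area is 12.5.

25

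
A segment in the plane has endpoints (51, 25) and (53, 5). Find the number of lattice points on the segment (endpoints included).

The number of lattice points on a segment between lattice points is gcd(|Δx|,|Δy|) + 1 = gcd(2,20) + 1 = 2 + 1 = 3.

3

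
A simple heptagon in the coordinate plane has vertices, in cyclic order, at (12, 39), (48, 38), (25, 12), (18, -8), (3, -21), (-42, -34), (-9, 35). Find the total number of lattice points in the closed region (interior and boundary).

3051

By the shoelace formula, twice the signed area is |(12·38 − 48·39) + (48·12 − 25·38) + (25·(-8) − 18·12) + (18·(-21) − 3·(-8)) + (3·(-34) − (-42)·(-21)) + ((-42)·35 − (-9)·(-34)) + ((-9)·39 − 12·35)| = 6091, so the area is 6091/2.
Along each edge there are gcd(|Δx|,|Δy|)+1 lattice points, so counting each shared vertex once the boundary has gcd(36,1) + gcd(23,26) + gcd(7,20) + gcd(15,13) + gcd(45,13) + gcd(33,69) + gcd(21,4) = 1+1+1+1+1+3+1 = 9.
Pick's theorem gives I = A − B/2 + 1 = 6091/2 − 9/2 + 1 = 3042, so the closed region contains I + B = 3042 + 9 = 3051 lattice points.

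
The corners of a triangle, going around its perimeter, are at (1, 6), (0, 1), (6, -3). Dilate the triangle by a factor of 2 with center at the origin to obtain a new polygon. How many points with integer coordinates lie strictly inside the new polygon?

Using the shoelace formula, 2A = |(1·1 − 0·6) + (0·(-3) − 6·1) + (6·6 − 1·(-3))| = 34, so the area is 17.
The number of boundary lattice points is Σ gcd(|Δx|,|Δy|) = gcd(1,5) + gcd(6,4) + gcd(5,9) = 1+2+1 = 4.
Scaling by 2 multiplies the area by 2² = 4 (so the new area is 68) and multiplies the boundary lattice-point count by 2, giving 8.
By Pick's theorem, the interior count of the dilated polygon is 68 − 8/2 + 1 = 65.

65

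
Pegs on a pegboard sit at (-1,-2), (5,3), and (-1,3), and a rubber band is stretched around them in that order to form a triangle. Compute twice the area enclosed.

30

Using the shoelace formula, 2A = |[(-1)·3 − 5·(-2)] + [5·3 − (-1)·3] + [(-1)·(-2) − (-1)·3]| = 30, so the area is 15.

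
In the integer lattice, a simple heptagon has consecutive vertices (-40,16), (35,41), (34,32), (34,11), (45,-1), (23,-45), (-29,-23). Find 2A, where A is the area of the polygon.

By the shoelace formula, twice the signed area is |[(-40)·41 − 35·16] + [35·32 − 34·41] + [34·11 − 34·32] + [34·(-1) − 45·11] + [45·(-45) − 23·(-1)] + [23·(-23) − (-29)·(-45)] + [(-29)·16 − (-40)·(-23)]| = 8937, so the area is 8937/2.

8937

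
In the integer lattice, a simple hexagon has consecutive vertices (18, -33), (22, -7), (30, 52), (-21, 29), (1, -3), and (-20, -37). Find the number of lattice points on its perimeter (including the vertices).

9

Along each edge there are gcd(|Δx|,|Δy|)+1 lattice points, so counting each shared vertex once the boundary has gcd(4,26) + gcd(8,59) + gcd(51,23) + gcd(22,32) + gcd(21,34) + gcd(38,4) = 2+1+1+2+1+2 = 9.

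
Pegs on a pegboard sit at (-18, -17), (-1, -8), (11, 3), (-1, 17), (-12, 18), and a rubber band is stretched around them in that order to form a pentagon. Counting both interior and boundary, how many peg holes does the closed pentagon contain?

By the shoelace formula, twice the signed area is |((-18)·(-8) − (-1)·(-17)) + ((-1)·3 − 11·(-8)) + (11·17 − (-1)·3) + ((-1)·18 − (-12)·17) + ((-12)·(-17) − (-18)·18)| = 1116, so the area is 558.
The number of boundary lattice points is Σ gcd(|Δx|,|Δy|) = gcd(17,9) + gcd(12,11) + gcd(12,14) + gcd(11,1) + gcd(6,35) = 1+1+2+1+1 = 6.
Pick's theorem gives I = A − B/2 + 1 = 558 − 6/2 + 1 = 556, so the closed region contains I + B = 556 + 6 = 562 lattice points.

562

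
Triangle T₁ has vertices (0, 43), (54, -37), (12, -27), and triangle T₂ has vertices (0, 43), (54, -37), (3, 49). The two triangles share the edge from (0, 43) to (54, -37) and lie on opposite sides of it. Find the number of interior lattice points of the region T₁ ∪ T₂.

The union is the simple quadrilateral with vertices (0, 43), (12, -27), (54, -37), (3, 49) in order.
The shoelace formula gives twice the area as |[0·(-27) − 12·43] + [12·(-37) − 54·(-27)] + [54·49 − 3·(-37)] + [3·43 − 0·49]| = 3384, so the area is 1692.
Along each edge there are gcd(|Δx|,|Δy|)+1 lattice points, so counting each shared vertex once the boundary has gcd(12,70) + gcd(42,10) + gcd(51,86) + gcd(3,6) = 2+2+1+3 = 8.
By Pick's theorem I = A − B/2 + 1 = 1692 − 8/2 + 1 = 1689.

1689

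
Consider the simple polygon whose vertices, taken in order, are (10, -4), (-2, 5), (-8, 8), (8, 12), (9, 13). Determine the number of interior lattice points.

Using the shoelace formula, 2A = |(10·5 − (-2)·(-4)) + ((-2)·8 − (-8)·5) + ((-8)·12 − 8·8) + (8·13 − 9·12) + (9·(-4) − 10·13)| = 264, so the area is 132.
Along each edge there are gcd(|Δx|,|Δy|)+1 lattice points, so counting each shared vertex once the boundary has gcd(12,9) + gcd(6,3) + gcd(16,4) + gcd(1,1) + gcd(1,17) = 3+3+4+1+1 = 12.
Pick's theorem gives I = A − B/2 + 1 = 132 − 12/2 + 1 = 127.

127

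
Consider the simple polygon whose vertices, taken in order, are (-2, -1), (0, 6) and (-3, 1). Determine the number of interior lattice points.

5

By the shoelace formula, twice the signed area is |[(-2)·6 − 0·(-1)] + [0·1 − (-3)·6] + [(-3)·(-1) − (-2)·1]| = 11, so the area is 11/2.
Along each edge there are gcd(|Δx|,|Δy|)+1 lattice points, so counting each shared vertex once the boundary has gcd(2,7) + gcd(3,5) + gcd(1,2) = 1+1+1 = 3.
By Pick's theorem A = I + B/2 − 1, so I = 11/2 − 3/2 + 1 = 5.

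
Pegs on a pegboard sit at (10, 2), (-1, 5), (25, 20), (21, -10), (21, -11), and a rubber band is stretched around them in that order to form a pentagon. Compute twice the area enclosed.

By the shoelace formula, twice the signed area is |[10·5 − (-1)·2] + [(-1)·20 − 25·5] + [25·(-10) − 21·20] + [21·(-11) − 21·(-10)] + [21·2 − 10·(-11)]| = 632, so the area is 316.

632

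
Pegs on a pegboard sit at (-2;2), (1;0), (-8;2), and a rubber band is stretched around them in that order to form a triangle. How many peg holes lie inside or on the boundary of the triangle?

The shoelace formula gives twice the area as |((-2)·0 − 1·2) + (1·2 − (-8)·0) + ((-8)·2 − (-2)·2)| = 12, so the area is 6.
Summing gcd(|Δx|,|Δy|) over the edges gives the boundary count: gcd(3,2) + gcd(9,2) + gcd(6,0) = 1+1+6 = 8.
Pick's theorem gives I = A − B/2 + 1 = 6 − 8/2 + 1 = 3, so the closed region contains I + B = 3 + 8 = 11 lattice points.

11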